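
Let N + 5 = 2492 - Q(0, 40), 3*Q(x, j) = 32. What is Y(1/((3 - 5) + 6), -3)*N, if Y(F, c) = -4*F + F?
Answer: -7429/4 ≈ -1857.3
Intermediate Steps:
Q(x, j) = 32/3 (Q(x, j) = (⅓)*32 = 32/3)
Y(F, c) = -3*F
N = 7429/3 (N = -5 + (2492 - 1*32/3) = -5 + (2492 - 32/3) = -5 + 7444/3 = 7429/3 ≈ 2476.3)
Y(1/((3 - 5) + 6), -3)*N = -3/((3 - 5) + 6)*(7429/3) = -3/(-2 + 6)*(7429/3) = -3/4*(7429/3) = -3*¼*(7429/3) = -¾*7429/3 = -7429/4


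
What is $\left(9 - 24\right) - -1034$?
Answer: $1019$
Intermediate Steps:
$\left(9 - 24\right) - -1034 = -15 + 1034 = 1019$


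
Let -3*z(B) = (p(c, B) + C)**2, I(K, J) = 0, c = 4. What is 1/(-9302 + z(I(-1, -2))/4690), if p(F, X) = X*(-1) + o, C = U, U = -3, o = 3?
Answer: -1/9302 ≈ -0.00010750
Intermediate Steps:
C = -3
p(F, X) = 3 - X (p(F, X) = X*(-1) + 3 = -X + 3 = 3 - X)
z(B) = -B**2/3 (z(B) = -((3 - B) - 3)**2/3 = -B**2/3)
1/(-9302 + z(I(-1, -2))/4690) = 1/(-9302 - 1/3*0**2/4690) = 1/(-9302 - 1/3*0*(1/4690)) = 1/(-9302 + 0*(1/4690)) = 1/(-9302 + 0) = 1/(-9302) = -1/9302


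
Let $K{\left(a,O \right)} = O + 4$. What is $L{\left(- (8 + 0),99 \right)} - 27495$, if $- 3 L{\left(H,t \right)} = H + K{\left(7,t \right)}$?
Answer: $- \frac{82580}{3} \approx -27527.0$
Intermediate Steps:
$K{\left(a,O \right)} = 4 + O$
$L{\left(H,t \right)} = - \frac{4}{3} - \frac{H}{3} - \frac{t}{3}$ ($L{\left(H,t \right)} = - \frac{H + \left(4 + t\right)}{3} = - \frac{4 + H + t}{3} = - \frac{4}{3} - \frac{H}{3} - \frac{t}{3}$)
$L{\left(- (8 + 0),99 \right)} - 27495 = \left(- \frac{4}{3} - \frac{\left(-1\right) \left(8 + 0\right)}{3} - 33\right) - 27495 = \left(- \frac{4}{3} - \frac{\left(-1\right) 8}{3} - 33\right) - 27495 = \left(- \frac{4}{3} - - \frac{8}{3} - 33\right) - 27495 = \left(- \frac{4}{3} + \frac{8}{3} - 33\right) - 27495 = - \frac{95}{3} - 27495 = - \frac{82580}{3}$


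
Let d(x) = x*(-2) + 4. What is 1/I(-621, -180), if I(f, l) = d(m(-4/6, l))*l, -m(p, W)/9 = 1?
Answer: -1/3960 ≈ -0.00025253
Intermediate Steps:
m(p, W) = -9 (m(p, W) = -9*1 = -9)
d(x) = 4 - 2*x (d(x) = -2*x + 4 = 4 - 2*x)
I(f, l) = 22*l (I(f, l) = (4 - 2*(-9))*l = (4 + 18)*l = 22*l)
1/I(-621, -180) = 1/(22*(-180)) = 1/(-3960) = -1/3960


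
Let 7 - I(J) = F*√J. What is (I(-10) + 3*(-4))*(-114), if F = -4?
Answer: 570 - 456*I*√10 ≈ 570.0 - 1442.0*I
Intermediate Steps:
I(J) = 7 + 4*√J (I(J) = 7 - (-4)*√J = 7 + 4*√J)
(I(-10) + 3*(-4))*(-114) = ((7 + 4*√(-10)) + 3*(-4))*(-114) = ((7 + 4*(I*√10)) - 12)*(-114) = ((7 + 4*I*√10) - 12)*(-114) = (-5 + 4*I*√10)*(-114) = 570 - 456*I*√10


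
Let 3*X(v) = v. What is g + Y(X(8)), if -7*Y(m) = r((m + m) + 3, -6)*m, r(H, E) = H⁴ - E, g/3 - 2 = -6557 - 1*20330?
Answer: -20046149/243 ≈ -82495.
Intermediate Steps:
X(v) = v/3
g = -80655 (g = 6 + 3*(-6557 - 1*20330) = 6 + 3*(-6557 - 20330) = 6 + 3*(-26887) = 6 - 80661 = -80655)
Y(m) = -m*(6 + (3 + 2*m)⁴)/7 (Y(m) = -(((m + m) + 3)⁴ - 1*(-6))*m/7 = -((2*m + 3)⁴ + 6)*m/7 = -((3 + 2*m)⁴ + 6)*m/7 = -(6 + (3 + 2*m)⁴)*m/7 = -m*(6 + (3 + 2*m)⁴)/7)
g + Y(X(8)) = -80655 - (⅓)*8*(6 + (3 + 2*((⅓)*8))⁴)/7 = -80655 - ⅐*8/3*(6 + (3 + 2*(8/3))⁴) = -80655 - ⅐*8/3*(6 + (3 + 16/3)⁴) = -80655 - ⅐*8/3*(6 + (25/3)⁴) = -80655 - ⅐*8/3*(6 + 390625/81) = -80655 - ⅐*8/3*391111/81 = -80655 - 446984/243 = -20046149/243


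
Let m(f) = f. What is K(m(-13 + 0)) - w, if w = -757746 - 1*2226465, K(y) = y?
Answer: 2984198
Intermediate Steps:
w = -2984211 (w = -757746 - 2226465 = -2984211)
K(m(-13 + 0)) - w = (-13 + 0) - 1*(-2984211) = -13 + 2984211 = 2984198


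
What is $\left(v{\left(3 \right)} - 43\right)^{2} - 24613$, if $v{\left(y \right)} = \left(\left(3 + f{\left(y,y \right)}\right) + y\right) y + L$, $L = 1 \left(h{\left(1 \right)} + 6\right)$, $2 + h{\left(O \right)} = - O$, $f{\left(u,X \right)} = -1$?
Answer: $-23988$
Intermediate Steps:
$h{\left(O \right)} = -2 - O$
$L = 3$ ($L = 1 \left(\left(-2 - 1\right) + 6\right) = 1 \left(-3 + 6\right) = 1 \cdot 3 = 3$)
$v{\left(y \right)} = 3 + y \left(2 + y\right)$ ($v{\left(y \right)} = \left(\left(3 - 1\right) + y\right) y + 3 = \left(2 + y\right) y + 3 = y \left(2 + y\right) + 3 = 3 + y \left(2 + y\right)$)
$\left(v{\left(3 \right)} - 43\right)^{2} - 24613 = \left(\left(3 + 3^{2} + 2 \cdot 3\right) - 43\right)^{2} - 24613 = \left(\left(3 + 9 + 6\right) - 43\right)^{2} - 24613 = \left(18 - 43\right)^{2} - 24613 = \left(-25\right)^{2} - 24613 = 625 - 24613 = -23988$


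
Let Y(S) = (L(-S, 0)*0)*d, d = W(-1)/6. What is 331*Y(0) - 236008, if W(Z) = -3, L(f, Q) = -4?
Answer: -236008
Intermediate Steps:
d = -½ (d = -3/6 = -3*⅙ = -½ ≈ -0.50000)
Y(S) = 0 (Y(S) = -4*0*(-½) = 0*(-½) = 0)
331*Y(0) - 236008 = 331*0 - 236008 = 0 - 236008 = -236008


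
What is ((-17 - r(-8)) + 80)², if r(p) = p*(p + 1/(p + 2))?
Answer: 49/9 ≈ 5.4444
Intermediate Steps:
r(p) = p*(p + 1/(2 + p))
((-17 - r(-8)) + 80)² = ((-17 - (-8)*(1 + (-8)² + 2*(-8))/(2 - 8)) + 80)² = ((-17 - (-8)*(1 + 64 - 16)/(-6)) + 80)² = ((-17 - (-8)*(-1)*49/6) + 80)² = ((-17 - 1*196/3) + 80)² = ((-17 - 196/3) + 80)² = (-247/3 + 80)² = (-7/3)² = 49/9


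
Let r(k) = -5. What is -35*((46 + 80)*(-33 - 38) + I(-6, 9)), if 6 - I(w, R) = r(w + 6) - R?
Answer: 312410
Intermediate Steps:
I(w, R) = 11 + R (I(w, R) = 6 - (-5 - R) = 6 + (5 + R) = 11 + R)
-35*((46 + 80)*(-33 - 38) + I(-6, 9)) = -35*((46 + 80)*(-33 - 38) + (11 + 9)) = -35*(126*(-71) + 20) = -35*(-8946 + 20) = -35*(-8926) = 312410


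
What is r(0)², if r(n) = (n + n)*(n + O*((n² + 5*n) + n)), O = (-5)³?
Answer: 0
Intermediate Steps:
O = -125
r(n) = 2*n*(-749*n - 125*n²) (r(n) = (n + n)*(n - 125*((n² + 5*n) + n)) = (2*n)*(n - 125*(n² + 6*n)) = (2*n)*(n + (-750*n - 125*n²)) = (2*n)*(-749*n - 125*n²) = 2*n*(-749*n - 125*n²))
r(0)² = (0²*(-1498 - 250*0))² = (0*(-1498 + 0))² = (0*(-1498))² = 0² = 0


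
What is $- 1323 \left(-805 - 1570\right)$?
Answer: $3142125$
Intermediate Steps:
$- 1323 \left(-805 - 1570\right) = \left(-1323\right) \left(-2375\right) = 3142125$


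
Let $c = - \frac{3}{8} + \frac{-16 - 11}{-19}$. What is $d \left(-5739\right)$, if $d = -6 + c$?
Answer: $\frac{4321467}{152} \approx 28431.0$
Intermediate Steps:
$c = \frac{159}{152}$ ($c = \left(-3\right) \frac{1}{8} + \left(-16 - 11\right) \left(- \frac{1}{19}\right) = - \frac{3}{8} - - \frac{27}{19} = - \frac{3}{8} + \frac{27}{19} = \frac{159}{152} \approx 1.0461$)
$d = - \frac{753}{152}$ ($d = -6 + \frac{159}{152} = - \frac{753}{152} \approx -4.9539$)
$d \left(-5739\right) = \left(- \frac{753}{152}\right) \left(-5739\right) = \frac{4321467}{152}$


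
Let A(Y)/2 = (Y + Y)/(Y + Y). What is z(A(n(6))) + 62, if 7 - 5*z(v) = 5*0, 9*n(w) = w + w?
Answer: 317/5 ≈ 63.400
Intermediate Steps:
n(w) = 2*w/9 (n(w) = (w + w)/9 = (2*w)/9 = 2*w/9)
A(Y) = 2 (A(Y) = 2*((Y + Y)/(Y + Y)) = 2*((2*Y)/((2*Y))) = 2*((2*Y)*(1/(2*Y))) = 2*1 = 2)
z(v) = 7/5 (z(v) = 7/5 - 0 = 7/5 - ⅕*0 = 7/5 + 0 = 7/5)
z(A(n(6))) + 62 = 7/5 + 62 = 317/5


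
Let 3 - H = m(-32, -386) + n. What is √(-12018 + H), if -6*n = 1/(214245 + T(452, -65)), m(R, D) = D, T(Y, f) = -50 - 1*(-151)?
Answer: I*√4808566723442757/643038 ≈ 107.84*I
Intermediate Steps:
T(Y, f) = 101 (T(Y, f) = -50 + 151 = 101)
n = -1/1286076 (n = -1/(6*(214245 + 101)) = -⅙/214346 = -⅙*1/214346 = -1/1286076 ≈ -7.7756e-7)
H = 500283565/1286076 (H = 3 - (-386 - 1/1286076) = 3 - 1*(-496425337/1286076) = 3 + 496425337/1286076 = 500283565/1286076 ≈ 389.00)
√(-12018 + H) = √(-12018 + 500283565/1286076) = √(-14955777803/1286076) = I*√4808566723442757/643038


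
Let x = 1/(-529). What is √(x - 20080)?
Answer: 509*I*√41/23 ≈ 141.7*I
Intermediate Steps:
x = -1/529 ≈ -0.0018904
√(x - 20080) = √(-1/529 - 20080) = √(-10622321/529) = 509*I*√41/23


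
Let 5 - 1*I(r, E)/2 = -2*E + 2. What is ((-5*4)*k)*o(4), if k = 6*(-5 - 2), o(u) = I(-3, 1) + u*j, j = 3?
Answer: 18480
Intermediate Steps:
I(r, E) = 6 + 4*E (I(r, E) = 10 - 2*(-2*E + 2) = 10 - 2*(2 - 2*E) = 10 + (-4 + 4*E) = 6 + 4*E)
o(u) = 10 + 3*u (o(u) = (6 + 4*1) + u*3 = (6 + 4) + 3*u = 10 + 3*u)
k = -42 (k = 6*(-7) = -42)
((-5*4)*k)*o(4) = (-5*4*(-42))*(10 + 3*4) = (-20*(-42))*(10 + 12) = 840*22 = 18480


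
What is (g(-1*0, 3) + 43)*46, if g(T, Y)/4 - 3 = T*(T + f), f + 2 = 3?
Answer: 2530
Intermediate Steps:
f = 1 (f = -2 + 3 = 1)
g(T, Y) = 12 + 4*T*(1 + T) (g(T, Y) = 12 + 4*(T*(T + 1)) = 12 + 4*(T*(1 + T)) = 12 + 4*T*(1 + T))
(g(-1*0, 3) + 43)*46 = ((12 + 4*(-1*0) + 4*(-1*0)²) + 43)*46 = ((12 + 4*0 + 4*0²) + 43)*46 = ((12 + 0 + 4*0) + 43)*46 = ((12 + 0 + 0) + 43)*46 = (12 + 43)*46 = 55*46 = 2530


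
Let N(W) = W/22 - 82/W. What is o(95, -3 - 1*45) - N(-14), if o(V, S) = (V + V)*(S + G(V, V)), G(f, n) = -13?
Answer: -892832/77 ≈ -11595.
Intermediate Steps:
N(W) = -82/W + W/22 (N(W) = W*(1/22) - 82/W = W/22 - 82/W = -82/W + W/22)
o(V, S) = 2*V*(-13 + S) (o(V, S) = (V + V)*(S - 13) = (2*V)*(-13 + S) = 2*V*(-13 + S))
o(95, -3 - 1*45) - N(-14) = 2*95*(-13 + (-3 - 1*45)) - (-82/(-14) + (1/22)*(-14)) = 2*95*(-13 + (-3 - 45)) - (-82*(-1/14) - 7/11) = 2*95*(-13 - 48) - (41/7 - 7/11) = 2*95*(-61) - 1*402/77 = -11590 - 402/77 = -892832/77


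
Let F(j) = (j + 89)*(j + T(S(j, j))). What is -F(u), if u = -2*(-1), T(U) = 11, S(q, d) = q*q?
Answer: -1183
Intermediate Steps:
S(q, d) = q²
u = 2
F(j) = (11 + j)*(89 + j) (F(j) = (j + 89)*(j + 11) = (89 + j)*(11 + j) = (11 + j)*(89 + j))
-F(u) = -(979 + 2² + 100*2) = -(979 + 4 + 200) = -1*1183 = -1183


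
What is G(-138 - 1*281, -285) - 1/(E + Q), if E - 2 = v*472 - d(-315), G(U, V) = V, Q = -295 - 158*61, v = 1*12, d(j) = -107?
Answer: -1185599/4160 ≈ -285.00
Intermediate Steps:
v = 12
Q = -9933 (Q = -295 - 9638 = -9933)
E = 5773 (E = 2 + (12*472 - 1*(-107)) = 2 + (5664 + 107) = 2 + 5771 = 5773)
G(-138 - 1*281, -285) - 1/(E + Q) = -285 - 1/(5773 - 9933) = -285 - 1/(-4160) = -285 - 1*(-1/4160) = -285 + 1/4160 = -1185599/4160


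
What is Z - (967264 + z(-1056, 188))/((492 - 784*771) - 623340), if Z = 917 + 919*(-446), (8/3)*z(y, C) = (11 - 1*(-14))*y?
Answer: -125479219055/306828 ≈ -4.0896e+5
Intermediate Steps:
z(y, C) = 75*y/8 (z(y, C) = 3*((11 - 1*(-14))*y)/8 = 3*((11 + 14)*y)/8 = 3*(25*y)/8 = 75*y/8)
Z = -408957 (Z = 917 - 409874 = -408957)
Z - (967264 + z(-1056, 188))/((492 - 784*771) - 623340) = -408957 - (967264 + (75/8)*(-1056))/((492 - 784*771) - 623340) = -408957 - (967264 - 9900)/((492 - 604464) - 623340) = -408957 - 957364/(-603972 - 623340) = -408957 - 957364/(-1227312) = -408957 - 957364*(-1)/1227312 = -408957 - 1*(-239341/306828) = -408957 + 239341/306828 = -125479219055/306828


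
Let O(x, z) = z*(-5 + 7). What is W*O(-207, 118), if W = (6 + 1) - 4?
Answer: 708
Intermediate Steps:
W = 3 (W = 7 - 4 = 3)
O(x, z) = 2*z (O(x, z) = z*2 = 2*z)
W*O(-207, 118) = 3*(2*118) = 3*236 = 708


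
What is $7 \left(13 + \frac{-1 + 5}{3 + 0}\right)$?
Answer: $\frac{301}{3} \approx 100.33$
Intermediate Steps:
$7 \left(13 + \frac{-1 + 5}{3 + 0}\right) = 7 \left(13 + \frac{4}{3}\right) = 7 \cdot \frac{43}{3} = \frac{301}{3}$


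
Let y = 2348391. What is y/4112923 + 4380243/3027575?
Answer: 25125532062114/12452182851725 ≈ 2.0178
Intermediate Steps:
y/4112923 + 4380243/3027575 = 2348391/4112923 + 4380243/3027575 = 25125532062114/12452182851725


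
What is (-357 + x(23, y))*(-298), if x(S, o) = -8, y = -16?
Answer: 108770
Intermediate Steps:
(-357 + x(23, y))*(-298) = (-357 - 8)*(-298) = -365*(-298) = 108770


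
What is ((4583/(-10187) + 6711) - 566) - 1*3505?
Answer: 26889097/10187 ≈ 2639.6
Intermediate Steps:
((4583/(-10187) + 6711) - 566) - 1*3505 = ((4583*(-1/10187) + 6711) - 566) - 3505 = ((-4583/10187 + 6711) - 566) - 3505 = (68360374/10187 - 566) - 3505 = 62594532/10187 - 3505 = 26889097/10187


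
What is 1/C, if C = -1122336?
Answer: -1/1122336 ≈ -8.9100e-7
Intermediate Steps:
1/C = 1/(-1122336) = -1/1122336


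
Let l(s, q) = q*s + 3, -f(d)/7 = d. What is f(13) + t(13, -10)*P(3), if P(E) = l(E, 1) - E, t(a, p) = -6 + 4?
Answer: -97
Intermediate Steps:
f(d) = -7*d
t(a, p) = -2
l(s, q) = 3 + q*s
P(E) = 3 (P(E) = (3 + 1*E) - E = (3 + E) - E = 3)
f(13) + t(13, -10)*P(3) = -7*13 - 2*3 = -91 - 6 = -97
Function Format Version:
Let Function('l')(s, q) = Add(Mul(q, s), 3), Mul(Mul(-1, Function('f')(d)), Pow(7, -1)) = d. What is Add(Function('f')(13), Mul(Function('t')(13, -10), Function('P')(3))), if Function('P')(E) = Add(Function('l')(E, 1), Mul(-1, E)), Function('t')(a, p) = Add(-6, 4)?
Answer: -97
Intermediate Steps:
Function('f')(d) = Mul(-7, d)
Function('t')(a, p) = -2
Function('l')(s, q) = Add(3, Mul(q, s))
Function('P')(E) = 3 (Function('P')(E) = Add(Add(3, Mul(1, E)), Mul(-1, E)) = Add(Add(3, E), Mul(-1, E)) = 3)
Add(Function('f')(13), Mul(Function('t')(13, -10), Function('P')(3))) = Add(Mul(-7, 13), Mul(-2, 3)) = Add(-91, -6) = -97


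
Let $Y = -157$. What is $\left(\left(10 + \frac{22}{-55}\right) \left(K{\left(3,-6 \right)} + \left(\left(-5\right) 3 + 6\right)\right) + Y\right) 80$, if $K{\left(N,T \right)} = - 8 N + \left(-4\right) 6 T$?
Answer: $72688$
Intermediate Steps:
$K{\left(N,T \right)} = - 24 T - 8 N$ ($K{\left(N,T \right)} = - 8 N - 24 T = - 24 T - 8 N$)
$\left(\left(10 + \frac{22}{-55}\right) \left(K{\left(3,-6 \right)} + \left(\left(-5\right) 3 + 6\right)\right) + Y\right) 80 = \left(\left(10 + \frac{22}{-55}\right) \left(\left(\left(-24\right) \left(-6\right) - 24\right) + \left(\left(-5\right) 3 + 6\right)\right) - 157\right) 80 = \left(\left(10 + 22 \left(- \frac{1}{55}\right)\right) \left(\left(144 - 24\right) + \left(-15 + 6\right)\right) - 157\right) 80 = \left(\left(10 - \frac{2}{5}\right) \left(120 - 9\right) - 157\right) 80 = \left(\frac{48}{5} \cdot 111 - 157\right) 80 = \left(\frac{5328}{5} - 157\right) 80 = \frac{4543}{5} \cdot 80 = 72688$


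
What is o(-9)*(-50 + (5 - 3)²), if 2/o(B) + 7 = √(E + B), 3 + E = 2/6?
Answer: 138/13 + 46*I*√105/91 ≈ 10.615 + 5.1798*I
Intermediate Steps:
E = -8/3 (E = -3 + 2/6 = -3 + 2*(⅙) = -3 + ⅓ = -8/3 ≈ -2.6667)
o(B) = 2/(-7 + √(-8/3 + B))
o(-9)*(-50 + (5 - 3)²) = (6/(-21 + √3*√(-8 + 3*(-9))))*(-50 + (5 - 3)²) = (6/(-21 + √3*√(-8 - 27)))*(-50 + 2²) = (6/(-21 + √3*√(-35)))*(-50 + 4) = (6/(-21 + √3*(I*√35)))*(-46) = (6/(-21 + I*√105))*(-46) = -276/(-21 + I*√105)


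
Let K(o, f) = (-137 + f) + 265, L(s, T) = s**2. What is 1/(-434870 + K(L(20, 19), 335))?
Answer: -1/434407 ≈ -2.3020e-6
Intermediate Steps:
K(o, f) = 128 + f
1/(-434870 + K(L(20, 19), 335)) = 1/(-434870 + (128 + 335)) = 1/(-434870 + 463) = 1/(-434407) = -1/434407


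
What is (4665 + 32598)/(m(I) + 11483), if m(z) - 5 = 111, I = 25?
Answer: 37263/11599 ≈ 3.2126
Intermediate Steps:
m(z) = 116 (m(z) = 5 + 111 = 116)
(4665 + 32598)/(m(I) + 11483) = (4665 + 32598)/(116 + 11483) = 37263/11599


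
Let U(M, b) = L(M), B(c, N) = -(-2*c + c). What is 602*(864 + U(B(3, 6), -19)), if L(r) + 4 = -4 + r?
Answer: 517118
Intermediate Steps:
B(c, N) = c (B(c, N) = -(-1)*c = c)
L(r) = -8 + r (L(r) = -4 + (-4 + r) = -8 + r)
U(M, b) = -8 + M
602*(864 + U(B(3, 6), -19)) = 602*(864 + (-8 + 3)) = 602*(864 - 5) = 602*859 = 517118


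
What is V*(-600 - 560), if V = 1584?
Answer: -1837440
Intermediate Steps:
V*(-600 - 560) = 1584*(-600 - 560) = 1584*(-1160) = -1837440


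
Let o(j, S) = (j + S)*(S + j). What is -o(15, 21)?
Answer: -1296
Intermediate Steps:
o(j, S) = (S + j)² (o(j, S) = (S + j)*(S + j) = (S + j)²)
-o(15, 21) = -(21 + 15)² = -1*36² = -1*1296 = -1296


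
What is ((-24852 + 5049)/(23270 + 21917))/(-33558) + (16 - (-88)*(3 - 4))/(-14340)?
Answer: 434379841/86289547070 ≈ 0.0050340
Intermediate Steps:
((-24852 + 5049)/(23270 + 21917))/(-33558) + (16 - (-88)*(3 - 4))/(-14340) = -19803/45187*(-1/33558) + (16 - (-88)*(-1))*(-1/14340) = -19803*1/45187*(-1/33558) + (16 - 88*1)*(-1/14340) = -19803/45187*(-1/33558) + (16 - 88)*(-1/14340) = 943/72208826 - 72*(-1/14340) = 943/72208826 + 6/1195 = 434379841/86289547070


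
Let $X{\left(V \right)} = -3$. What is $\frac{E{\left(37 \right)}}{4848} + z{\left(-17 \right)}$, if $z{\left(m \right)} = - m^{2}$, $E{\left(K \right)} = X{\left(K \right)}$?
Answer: $- \frac{467025}{1616} \approx -289.0$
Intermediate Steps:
$E{\left(K \right)} = -3$
$\frac{E{\left(37 \right)}}{4848} + z{\left(-17 \right)} = - \frac{3}{4848} - \left(-17\right)^{2} = \left(-3\right) \frac{1}{4848} - 289 = - \frac{1}{1616} - 289 = - \frac{467025}{1616}$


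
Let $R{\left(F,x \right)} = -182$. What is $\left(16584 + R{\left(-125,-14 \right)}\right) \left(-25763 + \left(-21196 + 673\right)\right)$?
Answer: $-759182972$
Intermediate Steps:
$\left(16584 + R{\left(-125,-14 \right)}\right) \left(-25763 + \left(-21196 + 673\right)\right) = \left(16584 - 182\right) \left(-25763 + \left(-21196 + 673\right)\right) = 16402 \left(-25763 - 20523\right) = 16402 \left(-46286\right) = -759182972$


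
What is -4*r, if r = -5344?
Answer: 21376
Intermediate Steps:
-4*r = -4*(-5344) = 21376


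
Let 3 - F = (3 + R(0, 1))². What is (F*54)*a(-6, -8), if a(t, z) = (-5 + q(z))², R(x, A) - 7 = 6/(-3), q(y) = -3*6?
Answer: -1742526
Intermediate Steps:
q(y) = -18
R(x, A) = 5 (R(x, A) = 7 + 6/(-3) = 7 + 6*(-⅓) = 7 - 2 = 5)
a(t, z) = 529 (a(t, z) = (-5 - 18)² = (-23)² = 529)
F = -61 (F = 3 - (3 + 5)² = 3 - 1*8² = 3 - 1*64 = 3 - 64 = -61)
(F*54)*a(-6, -8) = -61*54*529 = -3294*529 = -1742526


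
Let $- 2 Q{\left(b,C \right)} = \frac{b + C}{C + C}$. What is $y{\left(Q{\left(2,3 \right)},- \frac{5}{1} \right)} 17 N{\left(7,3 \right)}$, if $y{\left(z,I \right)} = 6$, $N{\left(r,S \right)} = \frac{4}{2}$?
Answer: $204$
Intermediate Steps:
$N{\left(r,S \right)} = 2$ ($N{\left(r,S \right)} = 4 \cdot \frac{1}{2} = 2$)
$Q{\left(b,C \right)} = - \frac{C + b}{4 C}$ ($Q{\left(b,C \right)} = - \frac{\left(b + C\right) \frac{1}{C + C}}{2} = - \frac{\left(C + b\right) \frac{1}{2 C}}{2} = - \frac{\frac{1}{2} \frac{1}{C} \left(C + b\right)}{2} = - \frac{C + b}{4 C}$)
$y{\left(Q{\left(2,3 \right)},- \frac{5}{1} \right)} 17 N{\left(7,3 \right)} = 6 \cdot 17 \cdot 2 = 102 \cdot 2 = 204$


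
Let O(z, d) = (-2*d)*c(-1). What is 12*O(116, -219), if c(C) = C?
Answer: -5256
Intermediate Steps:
O(z, d) = 2*d (O(z, d) = -2*d*(-1) = 2*d)
12*O(116, -219) = 12*(2*(-219)) = 12*(-438) = -5256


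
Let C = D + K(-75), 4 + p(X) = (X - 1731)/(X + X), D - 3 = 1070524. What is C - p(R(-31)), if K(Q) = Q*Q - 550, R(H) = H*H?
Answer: 1033657751/961 ≈ 1.0756e+6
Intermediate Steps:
D = 1070527 (D = 3 + 1070524 = 1070527)
R(H) = H**2
p(X) = -4 + (-1731 + X)/(2*X) (p(X) = -4 + (X - 1731)/(X + X) = -4 + (-1731 + X)/((2*X)) = -4 + (-1731 + X)*(1/(2*X)) = -4 + (-1731 + X)/(2*X))
K(Q) = -550 + Q**2 (K(Q) = Q**2 - 550 = -550 + Q**2)
C = 1075602 (C = 1070527 + (-550 + (-75)**2) = 1070527 + (-550 + 5625) = 1070527 + 5075 = 1075602)
C - p(R(-31)) = 1075602 - (-1731 - 7*(-31)**2)/(2*((-31)**2)) = 1075602 - (-1731 - 7*961)/(2*961) = 1075602 - (-1731 - 6727)/(2*961) = 1075602 - (-8458)/(2*961) = 1075602 - 1*(-4229/961) = 1075602 + 4229/961 = 1033657751/961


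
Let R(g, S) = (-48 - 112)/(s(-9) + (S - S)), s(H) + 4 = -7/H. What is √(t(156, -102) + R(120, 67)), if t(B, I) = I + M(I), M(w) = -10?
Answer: 4*I*√3277/29 ≈ 7.8959*I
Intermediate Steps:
s(H) = -4 - 7/H
R(g, S) = 1440/29 (R(g, S) = (-48 - 112)/((-4 - 7/(-9)) + (S - S)) = -160/((-4 - 7*(-⅑)) + 0) = -160/((-4 + 7/9) + 0) = -160/(-29/9 + 0) = -160/(-29/9) = -160*(-9/29) = 1440/29)
t(B, I) = -10 + I (t(B, I) = I - 10 = -10 + I)
√(t(156, -102) + R(120, 67)) = √((-10 - 102) + 1440/29) = √(-112 + 1440/29) = √(-1808/29) = 4*I*√3277/29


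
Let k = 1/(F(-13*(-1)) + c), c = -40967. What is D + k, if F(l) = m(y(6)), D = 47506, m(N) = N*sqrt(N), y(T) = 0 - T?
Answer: 79729096718363/1678295305 + 6*I*sqrt(6)/1678295305 ≈ 47506.0 + 8.7571e-9*I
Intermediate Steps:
y(T) = -T
m(N) = N**(3/2)
F(l) = -6*I*sqrt(6) (F(l) = (-1*6)**(3/2) = (-6)**(3/2) = -6*I*sqrt(6))
k = 1/(-40967 - 6*I*sqrt(6)) (k = 1/(-6*I*sqrt(6) - 40967) = 1/(-40967 - 6*I*sqrt(6)) ≈ -2.441e-5 + 8.76e-9*I)
D + k = 47506 + I/(-40967*I + 6*sqrt(6))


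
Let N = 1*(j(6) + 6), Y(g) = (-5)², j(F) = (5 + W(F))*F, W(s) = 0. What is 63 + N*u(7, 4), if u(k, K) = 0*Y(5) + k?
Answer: 315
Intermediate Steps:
j(F) = 5*F (j(F) = (5 + 0)*F = 5*F)
Y(g) = 25
u(k, K) = k (u(k, K) = 0*25 + k = 0 + k = k)
N = 36 (N = 1*(5*6 + 6) = 1*(30 + 6) = 1*36 = 36)
63 + N*u(7, 4) = 63 + 36*7 = 63 + 252 = 315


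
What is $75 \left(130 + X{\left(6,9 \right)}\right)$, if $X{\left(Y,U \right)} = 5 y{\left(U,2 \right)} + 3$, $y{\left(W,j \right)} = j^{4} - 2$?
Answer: $15225$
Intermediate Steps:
$y{\left(W,j \right)} = -2 + j^{4}$ ($y{\left(W,j \right)} = j^{4} - 2 = -2 + j^{4}$)
$X{\left(Y,U \right)} = 73$ ($X{\left(Y,U \right)} = 5 \left(-2 + 2^{4}\right) + 3 = 5 \left(-2 + 16\right) + 3 = 5 \cdot 14 + 3 = 70 + 3 = 73$)
$75 \left(130 + X{\left(6,9 \right)}\right) = 75 \left(130 + 73\right) = 75 \cdot 203 = 15225$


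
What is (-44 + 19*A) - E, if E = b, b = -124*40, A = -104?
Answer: 2940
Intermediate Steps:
b = -4960
E = -4960
(-44 + 19*A) - E = (-44 + 19*(-104)) - 1*(-4960) = (-44 - 1976) + 4960 = -2020 + 4960 = 2940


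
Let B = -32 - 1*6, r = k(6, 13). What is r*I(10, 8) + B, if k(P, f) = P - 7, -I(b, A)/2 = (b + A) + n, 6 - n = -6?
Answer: 22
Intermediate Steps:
n = 12 (n = 6 - 1*(-6) = 6 + 6 = 12)
I(b, A) = -24 - 2*A - 2*b (I(b, A) = -2*((b + A) + 12) = -2*((A + b) + 12) = -2*(12 + A + b) = -24 - 2*A - 2*b)
k(P, f) = -7 + P
r = -1 (r = -7 + 6 = -1)
B = -38 (B = -32 - 6 = -38)
r*I(10, 8) + B = -(-24 - 2*8 - 2*10) - 38 = -(-24 - 16 - 20) - 38 = -1*(-60) - 38 = 60 - 38 = 22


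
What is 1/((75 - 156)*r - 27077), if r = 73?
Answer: -1/32990 ≈ -3.0312e-5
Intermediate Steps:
1/((75 - 156)*r - 27077) = 1/((75 - 156)*73 - 27077) = 1/(-81*73 - 27077) = 1/(-5913 - 27077) = 1/(-32990) = -1/32990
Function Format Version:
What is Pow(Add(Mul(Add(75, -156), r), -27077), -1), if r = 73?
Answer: Rational(-1, 32990) ≈ -3.0312e-5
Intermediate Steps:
Pow(Add(Mul(Add(75, -156), r), -27077), -1) = Pow(Add(Mul(Add(75, -156), 73), -27077), -1) = Pow(Add(Mul(-81, 73), -27077), -1) = Pow(Add(-5913, -27077), -1) = Pow(-32990, -1) = Rational(-1, 32990)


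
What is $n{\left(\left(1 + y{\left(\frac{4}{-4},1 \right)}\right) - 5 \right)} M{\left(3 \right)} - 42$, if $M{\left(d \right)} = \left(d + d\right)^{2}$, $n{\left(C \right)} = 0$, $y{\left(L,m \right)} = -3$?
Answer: $-42$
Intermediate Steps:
$M{\left(d \right)} = 4 d^{2}$ ($M{\left(d \right)} = \left(2 d\right)^{2} = 4 d^{2}$)
$n{\left(\left(1 + y{\left(\frac{4}{-4},1 \right)}\right) - 5 \right)} M{\left(3 \right)} - 42 = 0 \cdot 4 \cdot 3^{2} - 42 = 0 \cdot 4 \cdot 9 - 42 = 0 \cdot 36 - 42 = 0 - 42 = -42$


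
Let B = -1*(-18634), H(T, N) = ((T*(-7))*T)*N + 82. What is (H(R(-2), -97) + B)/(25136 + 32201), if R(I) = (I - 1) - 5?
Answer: 62172/57337 ≈ 1.0843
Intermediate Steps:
R(I) = -6 + I (R(I) = (-1 + I) - 5 = -6 + I)
H(T, N) = 82 - 7*N*T² (H(T, N) = ((-7*T)*T)*N + 82 = (-7*T²)*N + 82 = -7*N*T² + 82 = 82 - 7*N*T²)
B = 18634
(H(R(-2), -97) + B)/(25136 + 32201) = ((82 - 7*(-97)*(-6 - 2)²) + 18634)/(25136 + 32201) = ((82 - 7*(-97)*(-8)²) + 18634)/57337 = ((82 - 7*(-97)*64) + 18634)*(1/57337) = ((82 + 43456) + 18634)*(1/57337) = (43538 + 18634)*(1/57337) = 62172*(1/57337) = 62172/57337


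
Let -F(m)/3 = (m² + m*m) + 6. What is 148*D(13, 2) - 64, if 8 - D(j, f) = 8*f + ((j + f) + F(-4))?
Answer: 13404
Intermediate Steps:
F(m) = -18 - 6*m² (F(m) = -3*((m² + m*m) + 6) = -3*((m² + m²) + 6) = -3*(2*m² + 6) = -3*(6 + 2*m²) = -18 - 6*m²)
D(j, f) = 122 - j - 9*f (D(j, f) = 8 - (8*f + ((j + f) + (-18 - 6*(-4)²))) = 8 - (8*f + ((f + j) + (-18 - 6*16))) = 8 - (8*f + ((f + j) + (-18 - 96))) = 8 - (8*f + ((f + j) - 114)) = 8 - (8*f + (-114 + f + j)) = 8 - (-114 + j + 9*f) = 8 + (114 - j - 9*f) = 122 - j - 9*f)
148*D(13, 2) - 64 = 148*(122 - 1*13 - 9*2) - 64 = 148*(122 - 13 - 18) - 64 = 148*91 - 64 = 13468 - 64 = 13404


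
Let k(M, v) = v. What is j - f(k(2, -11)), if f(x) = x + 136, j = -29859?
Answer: -29984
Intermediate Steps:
f(x) = 136 + x
j - f(k(2, -11)) = -29859 - (136 - 11) = -29859 - 1*125 = -29859 - 125 = -29984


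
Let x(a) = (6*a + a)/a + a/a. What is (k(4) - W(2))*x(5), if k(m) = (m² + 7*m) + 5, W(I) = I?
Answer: 376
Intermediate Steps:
x(a) = 8 (x(a) = (7*a)/a + 1 = 7 + 1 = 8)
k(m) = 5 + m² + 7*m
(k(4) - W(2))*x(5) = ((5 + 4² + 7*4) - 1*2)*8 = ((5 + 16 + 28) - 2)*8 = (49 - 2)*8 = 47*8 = 376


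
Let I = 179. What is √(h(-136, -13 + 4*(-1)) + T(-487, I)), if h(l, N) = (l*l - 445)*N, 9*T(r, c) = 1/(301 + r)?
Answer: I*√95547336774/558 ≈ 553.96*I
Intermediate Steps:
T(r, c) = 1/(9*(301 + r))
h(l, N) = N*(-445 + l²) (h(l, N) = (l² - 445)*N = (-445 + l²)*N = N*(-445 + l²))
√(h(-136, -13 + 4*(-1)) + T(-487, I)) = √((-13 + 4*(-1))*(-445 + (-136)²) + 1/(9*(301 - 487))) = √((-13 - 4)*(-445 + 18496) + (⅑)/(-186)) = √(-17*18051 + (⅑)*(-1/186)) = √(-306867 - 1/1674) = √(-513695359/1674) = I*√95547336774/558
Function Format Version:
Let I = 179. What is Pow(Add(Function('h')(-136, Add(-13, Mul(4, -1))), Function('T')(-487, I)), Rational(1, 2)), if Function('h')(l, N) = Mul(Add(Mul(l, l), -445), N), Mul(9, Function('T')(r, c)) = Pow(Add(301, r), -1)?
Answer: Mul(Rational(1, 558), I, Pow(95547336774, Rational(1, 2))) ≈ Mul(553.96, I)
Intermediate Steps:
Function('T')(r, c) = Mul(Rational(1, 9), Pow(Add(301, r), -1))
Function('h')(l, N) = Mul(N, Add(-445, Pow(l, 2))) (Function('h')(l, N) = Mul(Add(Pow(l, 2), -445), N) = Mul(Add(-445, Pow(l, 2)), N) = Mul(N, Add(-445, Pow(l, 2))))
Pow(Add(Function('h')(-136, Add(-13, Mul(4, -1))), Function('T')(-487, I)), Rational(1, 2)) = Pow(Add(Mul(Add(-13, Mul(4, -1)), Add(-445, Pow(-136, 2))), Mul(Rational(1, 9), Pow(Add(301, -487), -1))), Rational(1, 2)) = Pow(Add(Mul(Add(-13, -4), Add(-445, 18496)), Mul(Rational(1, 9), Pow(-186, -1))), Rational(1, 2)) = Pow(Add(Mul(-17, 18051), Mul(Rational(1, 9), Rational(-1, 186))), Rational(1, 2)) = Pow(Add(-306867, Rational(-1, 1674)), Rational(1, 2)) = Pow(Rational(-513695359, 1674), Rational(1, 2)) = Mul(Rational(1, 558), I, Pow(95547336774, Rational(1, 2)))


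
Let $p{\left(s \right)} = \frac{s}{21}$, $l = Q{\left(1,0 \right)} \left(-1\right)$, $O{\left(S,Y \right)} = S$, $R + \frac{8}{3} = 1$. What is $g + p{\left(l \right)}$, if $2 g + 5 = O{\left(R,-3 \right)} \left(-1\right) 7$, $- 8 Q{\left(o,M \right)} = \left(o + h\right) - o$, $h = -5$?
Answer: $\frac{185}{56} \approx 3.3036$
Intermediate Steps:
$R = - \frac{5}{3}$ ($R = - \frac{8}{3} + 1 = - \frac{5}{3} \approx -1.6667$)
$Q{\left(o,M \right)} = \frac{5}{8}$ ($Q{\left(o,M \right)} = - \frac{\left(o - 5\right) - o}{8} = - \frac{\left(-5 + o\right) - o}{8} = \left(- \frac{1}{8}\right) \left(-5\right) = \frac{5}{8}$)
$g = \frac{10}{3}$ ($g = - \frac{5}{2} + \frac{\left(- \frac{5}{3}\right) \left(-1\right) 7}{2} = - \frac{5}{2} + \frac{\frac{5}{3} \cdot 7}{2} = - \frac{5}{2} + \frac{1}{2} \cdot \frac{35}{3} = - \frac{5}{2} + \frac{35}{6} = \frac{10}{3} \approx 3.3333$)
$l = - \frac{5}{8}$ ($l = \frac{5}{8} \left(-1\right) = - \frac{5}{8} \approx -0.625$)
$p{\left(s \right)} = \frac{s}{21}$ ($p{\left(s \right)} = s \frac{1}{21} = \frac{s}{21}$)
$g + p{\left(l \right)} = \frac{10}{3} + \frac{1}{21} \left(- \frac{5}{8}\right) = \frac{10}{3} - \frac{5}{168} = \frac{185}{56}$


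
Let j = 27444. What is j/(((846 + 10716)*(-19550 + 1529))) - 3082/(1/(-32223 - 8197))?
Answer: 4326030179698906/34726467 ≈ 1.2457e+8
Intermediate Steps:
j/(((846 + 10716)*(-19550 + 1529))) - 3082/(1/(-32223 - 8197)) = 27444/(((846 + 10716)*(-19550 + 1529))) - 3082/(1/(-32223 - 8197)) = 27444/((11562*(-18021))) - 3082/(1/(-40420)) = 27444/(-208358802) - 3082/(-1/40420) = 27444*(-1/208358802) - 3082*(-40420) = -4574/34726467 + 124574440 = 4326030179698906/34726467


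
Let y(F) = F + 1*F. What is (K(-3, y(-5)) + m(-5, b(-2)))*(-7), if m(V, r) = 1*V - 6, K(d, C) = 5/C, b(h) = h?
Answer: 161/2 ≈ 80.500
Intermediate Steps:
y(F) = 2*F (y(F) = F + F = 2*F)
m(V, r) = -6 + V (m(V, r) = V - 6 = -6 + V)
(K(-3, y(-5)) + m(-5, b(-2)))*(-7) = (5/((2*(-5))) + (-6 - 5))*(-7) = (5/(-10) - 11)*(-7) = (5*(-⅒) - 11)*(-7) = (-½ - 11)*(-7) = -23/2*(-7) = 161/2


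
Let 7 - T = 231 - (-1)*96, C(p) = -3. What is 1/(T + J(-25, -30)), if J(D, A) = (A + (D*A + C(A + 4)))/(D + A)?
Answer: -55/18317 ≈ -0.0030027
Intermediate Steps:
J(D, A) = (-3 + A + A*D)/(A + D) (J(D, A) = (A + (D*A - 3))/(D + A) = (A + (A*D - 3))/(A + D) = (A + (-3 + A*D))/(A + D) = (-3 + A + A*D)/(A + D))
T = -320 (T = 7 - (231 - (-1)*96) = 7 - (231 - 1*(-96)) = 7 - (231 + 96) = 7 - 1*327 = 7 - 327 = -320)
1/(T + J(-25, -30)) = 1/(-320 + (-3 - 30 - 30*(-25))/(-30 - 25)) = 1/(-320 + (-3 - 30 + 750)/(-55)) = 1/(-320 - 1/55*717) = 1/(-320 - 717/55) = 1/(-18317/55) = -55/18317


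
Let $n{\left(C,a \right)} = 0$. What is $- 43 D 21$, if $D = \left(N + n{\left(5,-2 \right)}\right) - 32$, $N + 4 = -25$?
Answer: $55083$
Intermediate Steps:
$N = -29$ ($N = -4 - 25 = -29$)
$D = -61$ ($D = \left(-29 + 0\right) - 32 = -29 - 32 = -61$)
$- 43 D 21 = \left(-43\right) \left(-61\right) 21 = 2623 \cdot 21 = 55083$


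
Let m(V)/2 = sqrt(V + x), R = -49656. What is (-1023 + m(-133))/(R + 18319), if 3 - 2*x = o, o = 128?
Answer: 1023/31337 - I*sqrt(782)/31337 ≈ 0.032645 - 0.00089237*I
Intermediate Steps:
x = -125/2 (x = 3/2 - 1/2*128 = 3/2 - 64 = -125/2 ≈ -62.500)
m(V) = 2*sqrt(-125/2 + V) (m(V) = 2*sqrt(V - 125/2) = 2*sqrt(-125/2 + V))
(-1023 + m(-133))/(R + 18319) = (-1023 + sqrt(-250 + 4*(-133)))/(-49656 + 18319) = (-1023 + sqrt(-250 - 532))/(-31337) = (-1023 + sqrt(-782))*(-1/31337) = (-1023 + I*sqrt(782))*(-1/31337) = 1023/31337 - I*sqrt(782)/31337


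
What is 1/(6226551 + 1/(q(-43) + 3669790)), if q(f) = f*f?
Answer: 3671639/22861647487090 ≈ 1.6060e-7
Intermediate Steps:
q(f) = f²
1/(6226551 + 1/(q(-43) + 3669790)) = 1/(6226551 + 1/((-43)² + 3669790)) = 1/(6226551 + 1/(1849 + 3669790)) = 1/(6226551 + 1/3671639) = 1/(22861647487090/3671639) = 3671639/22861647487090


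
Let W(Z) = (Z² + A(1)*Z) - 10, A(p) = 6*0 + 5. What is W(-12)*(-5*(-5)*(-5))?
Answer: -9250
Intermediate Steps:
A(p) = 5 (A(p) = 0 + 5 = 5)
W(Z) = -10 + Z² + 5*Z (W(Z) = (Z² + 5*Z) - 10 = -10 + Z² + 5*Z)
W(-12)*(-5*(-5)*(-5)) = (-10 + (-12)² + 5*(-12))*(-5*(-5)*(-5)) = (-10 + 144 - 60)*(25*(-5)) = 74*(-125) = -9250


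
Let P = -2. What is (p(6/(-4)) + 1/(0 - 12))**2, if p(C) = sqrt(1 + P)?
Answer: (-1 + 12*I)**2/144 ≈ -0.99306 - 0.16667*I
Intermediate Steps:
p(C) = I (p(C) = sqrt(1 - 2) = sqrt(-1) = I)
(p(6/(-4)) + 1/(0 - 12))**2 = (I + 1/(0 - 12))**2 = (I + 1/(-12))**2 = (I - 1/12)**2 = (-1/12 + I)**2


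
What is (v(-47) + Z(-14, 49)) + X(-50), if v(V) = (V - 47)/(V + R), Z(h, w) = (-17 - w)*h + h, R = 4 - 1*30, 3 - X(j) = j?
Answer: 70393/73 ≈ 964.29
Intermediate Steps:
X(j) = 3 - j
R = -26 (R = 4 - 30 = -26)
Z(h, w) = h + h*(-17 - w) (Z(h, w) = h*(-17 - w) + h = h + h*(-17 - w))
v(V) = (-47 + V)/(-26 + V) (v(V) = (V - 47)/(V - 26) = (-47 + V)/(-26 + V))
(v(-47) + Z(-14, 49)) + X(-50) = ((-47 - 47)/(-26 - 47) - 1*(-14)*(16 + 49)) + (3 - 1*(-50)) = (-94/(-73) - 1*(-14)*65) + (3 + 50) = (-1/73*(-94) + 910) + 53 = (94/73 + 910) + 53 = 66524/73 + 53 = 70393/73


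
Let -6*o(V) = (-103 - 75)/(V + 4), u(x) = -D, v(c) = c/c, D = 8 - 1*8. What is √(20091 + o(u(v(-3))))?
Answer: √723543/6 ≈ 141.77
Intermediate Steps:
D = 0 (D = 8 - 8 = 0)
v(c) = 1
u(x) = 0 (u(x) = -1*0 = 0)
o(V) = 89/(3*(4 + V)) (o(V) = -(-103 - 75)/(6*(V + 4)) = -(-89)/(3*(4 + V)) = 89/(3*(4 + V)))
√(20091 + o(u(v(-3)))) = √(20091 + 89/(3*(4 + 0))) = √(20091 + (89/3)/4) = √(20091 + (89/3)*(¼)) = √(20091 + 89/12) = √(241181/12) = √723543/6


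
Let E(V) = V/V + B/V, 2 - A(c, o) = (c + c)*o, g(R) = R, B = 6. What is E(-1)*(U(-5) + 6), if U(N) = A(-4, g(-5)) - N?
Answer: 135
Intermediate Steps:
A(c, o) = 2 - 2*c*o (A(c, o) = 2 - (c + c)*o = 2 - 2*c*o)
U(N) = -38 - N (U(N) = (2 - 2*(-4)*(-5)) - N = (2 - 40) - N = -38 - N)
E(V) = 1 + 6/V (E(V) = V/V + 6/V = 1 + 6/V)
E(-1)*(U(-5) + 6) = ((6 - 1)/(-1))*((-38 - 1*(-5)) + 6) = (-1*5)*((-38 + 5) + 6) = -5*(-33 + 6) = -5*(-27) = 135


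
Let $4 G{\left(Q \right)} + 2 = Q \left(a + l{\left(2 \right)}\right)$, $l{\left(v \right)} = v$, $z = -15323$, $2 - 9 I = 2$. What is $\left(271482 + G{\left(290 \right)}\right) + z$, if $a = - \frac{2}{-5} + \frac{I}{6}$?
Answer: $\frac{512665}{2} \approx 2.5633 \cdot 10^{5}$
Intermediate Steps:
$I = 0$ ($I = \frac{2}{9} - \frac{2}{9} = 0$)
$a = \frac{2}{5}$ ($a = - \frac{2}{-5} + \frac{0}{6} = \left(-2\right) \left(- \frac{1}{5}\right) + 0 \cdot \frac{1}{6} = \frac{2}{5} + 0 = \frac{2}{5} \approx 0.4$)
$G{\left(Q \right)} = - \frac{1}{2} + \frac{3 Q}{5}$ ($G{\left(Q \right)} = - \frac{1}{2} + \frac{Q \left(\frac{2}{5} + 2\right)}{4} = - \frac{1}{2} + \frac{Q \frac{12}{5}}{4} = - \frac{1}{2} + \frac{\frac{12}{5} Q}{4} = - \frac{1}{2} + \frac{3 Q}{5}$)
$\left(271482 + G{\left(290 \right)}\right) + z = \left(271482 + \left(- \frac{1}{2} + \frac{3}{5} \cdot 290\right)\right) - 15323 = \left(271482 + \left(- \frac{1}{2} + 174\right)\right) - 15323 = \left(271482 + \frac{347}{2}\right) - 15323 = \frac{543311}{2} - 15323 = \frac{512665}{2}$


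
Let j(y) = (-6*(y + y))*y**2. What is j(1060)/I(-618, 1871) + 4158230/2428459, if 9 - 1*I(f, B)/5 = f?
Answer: -210351450036830/46140721 ≈ -4.5589e+6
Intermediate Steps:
I(f, B) = 45 - 5*f
j(y) = -12*y**3 (j(y) = (-12*y)*y**2 = -12*y**3)
j(1060)/I(-618, 1871) + 4158230/2428459 = (-12*1060**3)/(45 - 5*(-618)) + 4158230/2428459 = (-12*1191016000)/(45 + 3090) + 4158230*(1/2428459) = -14292192000/3135 + 4158230/2428459 = -14292192000*1/3135 + 4158230/2428459 = -952812800/209 + 4158230/2428459 = -210351450036830/46140721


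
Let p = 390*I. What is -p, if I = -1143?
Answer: 445770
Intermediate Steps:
p = -445770 (p = 390*(-1143) = -445770)
-p = -1*(-445770) = 445770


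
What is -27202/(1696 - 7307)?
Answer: 27202/5611 ≈ 4.8480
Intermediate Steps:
-27202/(1696 - 7307) = -27202/(-5611) = -27202*(-1/5611) = 27202/5611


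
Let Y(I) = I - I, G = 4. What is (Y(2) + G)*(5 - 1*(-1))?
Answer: 24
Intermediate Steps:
Y(I) = 0
(Y(2) + G)*(5 - 1*(-1)) = (0 + 4)*(5 - 1*(-1)) = 4*(5 + 1) = 4*6 = 24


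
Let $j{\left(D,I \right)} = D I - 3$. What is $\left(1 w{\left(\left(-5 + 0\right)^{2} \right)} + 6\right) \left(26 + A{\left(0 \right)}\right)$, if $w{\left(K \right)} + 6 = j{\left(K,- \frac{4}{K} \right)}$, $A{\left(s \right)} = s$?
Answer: $-182$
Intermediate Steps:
$j{\left(D,I \right)} = -3 + D I$
$w{\left(K \right)} = -13$ ($w{\left(K \right)} = -6 + \left(-3 + K \left(- \frac{4}{K}\right)\right) = -6 - 7 = -13$)
$\left(1 w{\left(\left(-5 + 0\right)^{2} \right)} + 6\right) \left(26 + A{\left(0 \right)}\right) = \left(1 \left(-13\right) + 6\right) \left(26 + 0\right) = \left(-13 + 6\right) 26 = \left(-7\right) 26 = -182$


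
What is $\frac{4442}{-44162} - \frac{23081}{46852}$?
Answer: $- \frac{613709853}{1034539012} \approx -0.59322$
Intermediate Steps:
$\frac{4442}{-44162} - \frac{23081}{46852} = 4442 \left(- \frac{1}{44162}\right) - \frac{23081}{46852} = - \frac{2221}{22081} - \frac{23081}{46852} = - \frac{613709853}{1034539012}$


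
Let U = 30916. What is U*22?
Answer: 680152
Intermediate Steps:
U*22 = 30916*22 = 680152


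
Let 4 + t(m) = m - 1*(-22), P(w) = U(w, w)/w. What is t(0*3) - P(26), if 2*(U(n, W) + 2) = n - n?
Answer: 235/13 ≈ 18.077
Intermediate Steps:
U(n, W) = -2 (U(n, W) = -2 + (n - n)/2 = -2 + (½)*0 = -2 + 0 = -2)
P(w) = -2/w
t(m) = 18 + m (t(m) = -4 + (m - 1*(-22)) = -4 + (m + 22) = -4 + (22 + m) = 18 + m)
t(0*3) - P(26) = (18 + 0*3) - (-2)/26 = (18 + 0) - (-2)/26 = 18 - 1*(-1/13) = 18 + 1/13 = 235/13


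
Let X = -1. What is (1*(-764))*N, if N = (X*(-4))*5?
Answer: -15280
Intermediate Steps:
N = 20 (N = -1*(-4)*5 = 4*5 = 20)
(1*(-764))*N = (1*(-764))*20 = -764*20 = -15280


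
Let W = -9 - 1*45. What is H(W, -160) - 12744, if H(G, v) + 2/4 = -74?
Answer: -25637/2 ≈ -12819.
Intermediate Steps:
W = -54 (W = -9 - 45 = -54)
H(G, v) = -149/2 (H(G, v) = -½ - 74 = -149/2)
H(W, -160) - 12744 = -149/2 - 12744 = -25637/2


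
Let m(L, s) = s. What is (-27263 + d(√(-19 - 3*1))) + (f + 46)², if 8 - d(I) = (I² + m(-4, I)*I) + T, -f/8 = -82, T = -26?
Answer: 465619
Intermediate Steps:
f = 656 (f = -8*(-82) = 656)
d(I) = 34 - 2*I² (d(I) = 8 - ((I² + I*I) - 26) = 8 - ((I² + I²) - 26) = 8 - (2*I² - 26) = 8 - (-26 + 2*I²) = 8 + (26 - 2*I²) = 34 - 2*I²)
(-27263 + d(√(-19 - 3*1))) + (f + 46)² = (-27263 + (34 - 2*(√(-19 - 3*1))²)) + (656 + 46)² = (-27263 + (34 - 2*(√(-19 - 3))²)) + 702² = (-27263 + (34 - 2*(√(-22))²)) + 492804 = (-27263 + (34 - 2*(I*√22)²)) + 492804 = (-27263 + (34 - 2*(-22))) + 492804 = (-27263 + (34 + 44)) + 492804 = (-27263 + 78) + 492804 = -27185 + 492804 = 465619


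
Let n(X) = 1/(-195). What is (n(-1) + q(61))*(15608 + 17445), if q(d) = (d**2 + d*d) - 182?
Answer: 46793099047/195 ≈ 2.3996e+8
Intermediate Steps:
n(X) = -1/195
q(d) = -182 + 2*d**2 (q(d) = (d**2 + d**2) - 182 = 2*d**2 - 182 = -182 + 2*d**2)
(n(-1) + q(61))*(15608 + 17445) = (-1/195 + (-182 + 2*61**2))*(15608 + 17445) = (-1/195 + (-182 + 2*3721))*33053 = (-1/195 + (-182 + 7442))*33053 = (-1/195 + 7260)*33053 = (1415699/195)*33053 = 46793099047/195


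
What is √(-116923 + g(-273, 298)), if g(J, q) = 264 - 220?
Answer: I*√116879 ≈ 341.88*I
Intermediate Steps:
g(J, q) = 44
√(-116923 + g(-273, 298)) = √(-116923 + 44) = √(-116879) = I*√116879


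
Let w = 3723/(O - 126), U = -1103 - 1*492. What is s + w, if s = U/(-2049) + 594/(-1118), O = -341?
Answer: -4132105409/534897597 ≈ -7.7250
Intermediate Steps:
U = -1595 (U = -1103 - 492 = -1595)
s = 283052/1145391 (s = -1595/(-2049) + 594/(-1118) = -1595*(-1/2049) + 594*(-1/1118) = 1595/2049 - 297/559 = 283052/1145391 ≈ 0.24712)
w = -3723/467 (w = 3723/(-341 - 126) = 3723/(-467) = 3723*(-1/467) = -3723/467 ≈ -7.9722)
s + w = 283052/1145391 - 3723/467 = -4132105409/534897597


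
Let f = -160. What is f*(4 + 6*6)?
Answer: -6400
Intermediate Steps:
f*(4 + 6*6) = -160*(4 + 6*6) = -160*(4 + 36) = -160*40 = -6400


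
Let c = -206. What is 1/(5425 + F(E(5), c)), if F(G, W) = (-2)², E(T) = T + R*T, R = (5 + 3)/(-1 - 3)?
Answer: 1/5429 ≈ 0.00018420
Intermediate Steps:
R = -2 (R = 8/(-4) = 8*(-¼) = -2)
E(T) = -T (E(T) = T - 2*T = -T)
F(G, W) = 4
1/(5425 + F(E(5), c)) = 1/(5425 + 4) = 1/5429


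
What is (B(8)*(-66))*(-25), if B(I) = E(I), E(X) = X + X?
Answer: 26400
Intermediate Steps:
E(X) = 2*X
B(I) = 2*I
(B(8)*(-66))*(-25) = ((2*8)*(-66))*(-25) = (16*(-66))*(-25) = -1056*(-25) = 26400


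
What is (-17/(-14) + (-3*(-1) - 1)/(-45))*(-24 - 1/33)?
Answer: -53131/1890 ≈ -28.112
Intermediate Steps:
(-17/(-14) + (-3*(-1) - 1)/(-45))*(-24 - 1/33) = (-17*(-1/14) + (3 - 1)*(-1/45))*(-24 - 1*1/33) = (17/14 + 2*(-1/45))*(-24 - 1/33) = (17/14 - 2/45)*(-793/33) = (737/630)*(-793/33) = -53131/1890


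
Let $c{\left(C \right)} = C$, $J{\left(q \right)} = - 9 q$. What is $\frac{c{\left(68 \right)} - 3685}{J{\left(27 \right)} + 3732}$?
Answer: $- \frac{3617}{3489} \approx -1.0367$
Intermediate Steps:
$\frac{c{\left(68 \right)} - 3685}{J{\left(27 \right)} + 3732} = \frac{68 - 3685}{\left(-9\right) 27 + 3732} = - \frac{3617}{-243 + 3732} = - \frac{3617}{3489}$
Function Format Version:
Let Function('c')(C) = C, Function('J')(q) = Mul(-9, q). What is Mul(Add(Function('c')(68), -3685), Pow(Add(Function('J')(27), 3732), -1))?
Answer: Rational(-3617, 3489) ≈ -1.0367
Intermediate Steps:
Mul(Add(Function('c')(68), -3685), Pow(Add(Function('J')(27), 3732), -1)) = Mul(Add(68, -3685), Pow(Add(Mul(-9, 27), 3732), -1)) = Mul(-3617, Pow(Add(-243, 3732), -1)) = Mul(-3617, Pow(3489, -1)) = Mul(-3617, Rational(1, 3489)) = Rational(-3617, 3489)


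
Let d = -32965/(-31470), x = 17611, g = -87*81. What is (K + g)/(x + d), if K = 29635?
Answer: 142168872/110850227 ≈ 1.2825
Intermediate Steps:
g = -7047
d = 6593/6294 (d = -32965*(-1/31470) = 6593/6294 ≈ 1.0475)
(K + g)/(x + d) = (29635 - 7047)/(17611 + 6593/6294) = 22588/(110850227/6294) = 22588*(6294/110850227) = 142168872/110850227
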